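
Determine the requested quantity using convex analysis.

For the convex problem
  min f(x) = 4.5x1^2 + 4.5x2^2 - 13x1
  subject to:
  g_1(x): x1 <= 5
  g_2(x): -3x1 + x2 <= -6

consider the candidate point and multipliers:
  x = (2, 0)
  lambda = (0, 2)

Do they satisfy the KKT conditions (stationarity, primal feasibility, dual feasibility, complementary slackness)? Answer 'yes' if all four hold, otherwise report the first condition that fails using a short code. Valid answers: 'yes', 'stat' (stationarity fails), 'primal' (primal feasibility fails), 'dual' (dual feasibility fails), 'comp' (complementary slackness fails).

Gradient of f: grad f(x) = Q x + c = (5, 0)
Constraint values g_i(x) = a_i^T x - b_i:
  g_1((2, 0)) = -3
  g_2((2, 0)) = 0
Stationarity residual: grad f(x) + sum_i lambda_i a_i = (-1, 2)
  -> stationarity FAILS
Primal feasibility (all g_i <= 0): OK
Dual feasibility (all lambda_i >= 0): OK
Complementary slackness (lambda_i * g_i(x) = 0 for all i): OK

Verdict: the first failing condition is stationarity -> stat.

stat


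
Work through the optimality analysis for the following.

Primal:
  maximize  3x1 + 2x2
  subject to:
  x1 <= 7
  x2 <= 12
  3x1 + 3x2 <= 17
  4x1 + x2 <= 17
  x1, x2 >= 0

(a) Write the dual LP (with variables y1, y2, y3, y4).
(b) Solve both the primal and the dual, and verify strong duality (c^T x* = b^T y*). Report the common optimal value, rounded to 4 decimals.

The standard primal-dual pair for 'max c^T x s.t. A x <= b, x >= 0' is:
  Dual:  min b^T y  s.t.  A^T y >= c,  y >= 0.

So the dual LP is:
  minimize  7y1 + 12y2 + 17y3 + 17y4
  subject to:
    y1 + 3y3 + 4y4 >= 3
    y2 + 3y3 + y4 >= 2
    y1, y2, y3, y4 >= 0

Solving the primal: x* = (3.7778, 1.8889).
  primal value c^T x* = 15.1111.
Solving the dual: y* = (0, 0, 0.5556, 0.3333).
  dual value b^T y* = 15.1111.
Strong duality: c^T x* = b^T y*. Confirmed.

15.1111


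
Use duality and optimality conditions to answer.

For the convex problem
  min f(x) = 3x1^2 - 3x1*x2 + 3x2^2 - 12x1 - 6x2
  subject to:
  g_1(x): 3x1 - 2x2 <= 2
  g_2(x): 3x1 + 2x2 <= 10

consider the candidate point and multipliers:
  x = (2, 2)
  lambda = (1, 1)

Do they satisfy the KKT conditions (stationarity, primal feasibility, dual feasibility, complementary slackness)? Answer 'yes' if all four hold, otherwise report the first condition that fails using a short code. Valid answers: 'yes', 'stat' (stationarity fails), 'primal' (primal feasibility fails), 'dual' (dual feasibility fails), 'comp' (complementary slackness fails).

Gradient of f: grad f(x) = Q x + c = (-6, 0)
Constraint values g_i(x) = a_i^T x - b_i:
  g_1((2, 2)) = 0
  g_2((2, 2)) = 0
Stationarity residual: grad f(x) + sum_i lambda_i a_i = (0, 0)
  -> stationarity OK
Primal feasibility (all g_i <= 0): OK
Dual feasibility (all lambda_i >= 0): OK
Complementary slackness (lambda_i * g_i(x) = 0 for all i): OK

Verdict: yes, KKT holds.

yes


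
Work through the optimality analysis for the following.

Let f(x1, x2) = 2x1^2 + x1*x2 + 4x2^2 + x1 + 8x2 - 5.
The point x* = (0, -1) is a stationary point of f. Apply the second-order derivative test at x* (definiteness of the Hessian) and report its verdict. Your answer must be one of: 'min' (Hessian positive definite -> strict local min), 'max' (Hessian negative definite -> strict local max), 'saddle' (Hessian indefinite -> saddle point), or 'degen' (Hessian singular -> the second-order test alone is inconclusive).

Compute the Hessian H = grad^2 f:
  H = [[4, 1], [1, 8]]
Verify stationarity: grad f(x*) = H x* + g = (0, 0).
Eigenvalues of H: 3.7639, 8.2361.
Both eigenvalues > 0, so H is positive definite -> x* is a strict local min.

min


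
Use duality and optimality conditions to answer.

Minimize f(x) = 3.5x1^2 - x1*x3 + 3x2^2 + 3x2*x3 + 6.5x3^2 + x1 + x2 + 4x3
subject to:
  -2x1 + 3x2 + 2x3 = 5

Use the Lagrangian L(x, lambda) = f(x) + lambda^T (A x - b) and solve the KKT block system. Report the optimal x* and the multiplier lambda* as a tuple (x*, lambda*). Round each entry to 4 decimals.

Form the Lagrangian:
  L(x, lambda) = (1/2) x^T Q x + c^T x + lambda^T (A x - b)
Stationarity (grad_x L = 0): Q x + c + A^T lambda = 0.
Primal feasibility: A x = b.

This gives the KKT block system:
  [ Q   A^T ] [ x     ]   [-c ]
  [ A    0  ] [ lambda ] = [ b ]

Solving the linear system:
  x*      = (-0.9091, 1.2424, -0.2727)
  lambda* = (-2.5455)
  f(x*)   = 5.9848

x* = (-0.9091, 1.2424, -0.2727), lambda* = (-2.5455)


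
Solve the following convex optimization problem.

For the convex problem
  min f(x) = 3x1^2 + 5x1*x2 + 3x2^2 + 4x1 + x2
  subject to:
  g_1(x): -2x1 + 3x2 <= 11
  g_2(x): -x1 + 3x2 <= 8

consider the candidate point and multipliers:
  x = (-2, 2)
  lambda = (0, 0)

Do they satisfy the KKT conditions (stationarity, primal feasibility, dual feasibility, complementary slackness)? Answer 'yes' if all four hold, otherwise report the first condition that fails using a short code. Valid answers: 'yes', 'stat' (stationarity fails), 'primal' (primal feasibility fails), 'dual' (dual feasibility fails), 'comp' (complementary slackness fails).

Gradient of f: grad f(x) = Q x + c = (2, 3)
Constraint values g_i(x) = a_i^T x - b_i:
  g_1((-2, 2)) = -1
  g_2((-2, 2)) = 0
Stationarity residual: grad f(x) + sum_i lambda_i a_i = (2, 3)
  -> stationarity FAILS
Primal feasibility (all g_i <= 0): OK
Dual feasibility (all lambda_i >= 0): OK
Complementary slackness (lambda_i * g_i(x) = 0 for all i): OK

Verdict: the first failing condition is stationarity -> stat.

stat


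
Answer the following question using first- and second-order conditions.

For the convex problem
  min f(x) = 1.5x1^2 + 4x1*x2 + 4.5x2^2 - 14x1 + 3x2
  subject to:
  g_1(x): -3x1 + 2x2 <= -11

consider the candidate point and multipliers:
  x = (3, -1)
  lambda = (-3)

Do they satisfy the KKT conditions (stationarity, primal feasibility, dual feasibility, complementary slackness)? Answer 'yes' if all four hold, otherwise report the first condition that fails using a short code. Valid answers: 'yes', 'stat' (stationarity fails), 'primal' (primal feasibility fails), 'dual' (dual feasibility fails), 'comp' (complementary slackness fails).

Gradient of f: grad f(x) = Q x + c = (-9, 6)
Constraint values g_i(x) = a_i^T x - b_i:
  g_1((3, -1)) = 0
Stationarity residual: grad f(x) + sum_i lambda_i a_i = (0, 0)
  -> stationarity OK
Primal feasibility (all g_i <= 0): OK
Dual feasibility (all lambda_i >= 0): FAILS
Complementary slackness (lambda_i * g_i(x) = 0 for all i): OK

Verdict: the first failing condition is dual_feasibility -> dual.

dual


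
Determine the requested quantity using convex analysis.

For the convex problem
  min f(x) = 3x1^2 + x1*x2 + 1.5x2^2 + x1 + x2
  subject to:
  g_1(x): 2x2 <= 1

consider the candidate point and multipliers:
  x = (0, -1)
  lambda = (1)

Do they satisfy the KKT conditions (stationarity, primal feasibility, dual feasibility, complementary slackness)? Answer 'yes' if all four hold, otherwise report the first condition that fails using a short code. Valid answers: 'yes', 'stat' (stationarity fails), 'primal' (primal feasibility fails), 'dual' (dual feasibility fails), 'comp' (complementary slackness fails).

Gradient of f: grad f(x) = Q x + c = (0, -2)
Constraint values g_i(x) = a_i^T x - b_i:
  g_1((0, -1)) = -3
Stationarity residual: grad f(x) + sum_i lambda_i a_i = (0, 0)
  -> stationarity OK
Primal feasibility (all g_i <= 0): OK
Dual feasibility (all lambda_i >= 0): OK
Complementary slackness (lambda_i * g_i(x) = 0 for all i): FAILS

Verdict: the first failing condition is complementary_slackness -> comp.

comp


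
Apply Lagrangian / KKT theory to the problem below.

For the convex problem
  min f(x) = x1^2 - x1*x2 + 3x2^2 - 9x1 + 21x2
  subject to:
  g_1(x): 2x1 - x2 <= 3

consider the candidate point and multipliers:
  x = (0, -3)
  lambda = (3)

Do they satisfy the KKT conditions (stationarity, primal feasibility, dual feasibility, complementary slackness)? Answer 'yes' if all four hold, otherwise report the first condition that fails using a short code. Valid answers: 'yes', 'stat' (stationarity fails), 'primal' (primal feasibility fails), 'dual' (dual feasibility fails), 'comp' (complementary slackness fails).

Gradient of f: grad f(x) = Q x + c = (-6, 3)
Constraint values g_i(x) = a_i^T x - b_i:
  g_1((0, -3)) = 0
Stationarity residual: grad f(x) + sum_i lambda_i a_i = (0, 0)
  -> stationarity OK
Primal feasibility (all g_i <= 0): OK
Dual feasibility (all lambda_i >= 0): OK
Complementary slackness (lambda_i * g_i(x) = 0 for all i): OK

Verdict: yes, KKT holds.

yes


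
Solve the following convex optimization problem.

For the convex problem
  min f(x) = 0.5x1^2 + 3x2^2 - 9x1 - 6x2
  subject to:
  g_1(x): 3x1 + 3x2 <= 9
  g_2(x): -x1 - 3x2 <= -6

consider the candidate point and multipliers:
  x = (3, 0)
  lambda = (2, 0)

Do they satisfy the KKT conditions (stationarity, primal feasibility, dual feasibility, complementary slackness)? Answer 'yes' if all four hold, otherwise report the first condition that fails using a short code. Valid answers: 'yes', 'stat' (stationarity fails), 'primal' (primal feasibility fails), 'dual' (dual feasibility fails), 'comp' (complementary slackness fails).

Gradient of f: grad f(x) = Q x + c = (-6, -6)
Constraint values g_i(x) = a_i^T x - b_i:
  g_1((3, 0)) = 0
  g_2((3, 0)) = 3
Stationarity residual: grad f(x) + sum_i lambda_i a_i = (0, 0)
  -> stationarity OK
Primal feasibility (all g_i <= 0): FAILS
Dual feasibility (all lambda_i >= 0): OK
Complementary slackness (lambda_i * g_i(x) = 0 for all i): OK

Verdict: the first failing condition is primal_feasibility -> primal.

primal


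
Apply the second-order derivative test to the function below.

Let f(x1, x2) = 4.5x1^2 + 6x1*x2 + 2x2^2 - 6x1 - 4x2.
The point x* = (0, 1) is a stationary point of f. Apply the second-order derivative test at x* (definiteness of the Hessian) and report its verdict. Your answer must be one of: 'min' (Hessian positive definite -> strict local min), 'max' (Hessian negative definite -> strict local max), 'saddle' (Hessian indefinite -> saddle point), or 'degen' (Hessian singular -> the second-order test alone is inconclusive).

Compute the Hessian H = grad^2 f:
  H = [[9, 6], [6, 4]]
Verify stationarity: grad f(x*) = H x* + g = (0, 0).
Eigenvalues of H: 0, 13.
H has a zero eigenvalue (singular; positive semidefinite but not definite), so H is neither positive definite, negative definite, nor indefinite. The second-order test alone is inconclusive -> degen.
(Indeed, f is constant along the null direction of H through x*, so x* is not a strict local extremum.)

degen


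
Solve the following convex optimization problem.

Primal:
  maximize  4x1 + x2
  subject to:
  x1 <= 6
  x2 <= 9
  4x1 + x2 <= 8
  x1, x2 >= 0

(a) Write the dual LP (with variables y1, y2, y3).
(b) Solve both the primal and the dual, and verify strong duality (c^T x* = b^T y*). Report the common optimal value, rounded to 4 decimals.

The standard primal-dual pair for 'max c^T x s.t. A x <= b, x >= 0' is:
  Dual:  min b^T y  s.t.  A^T y >= c,  y >= 0.

So the dual LP is:
  minimize  6y1 + 9y2 + 8y3
  subject to:
    y1 + 4y3 >= 4
    y2 + y3 >= 1
    y1, y2, y3 >= 0

Solving the primal: x* = (2, 0).
  primal value c^T x* = 8.
Solving the dual: y* = (0, 0, 1).
  dual value b^T y* = 8.
Strong duality: c^T x* = b^T y*. Confirmed.

8


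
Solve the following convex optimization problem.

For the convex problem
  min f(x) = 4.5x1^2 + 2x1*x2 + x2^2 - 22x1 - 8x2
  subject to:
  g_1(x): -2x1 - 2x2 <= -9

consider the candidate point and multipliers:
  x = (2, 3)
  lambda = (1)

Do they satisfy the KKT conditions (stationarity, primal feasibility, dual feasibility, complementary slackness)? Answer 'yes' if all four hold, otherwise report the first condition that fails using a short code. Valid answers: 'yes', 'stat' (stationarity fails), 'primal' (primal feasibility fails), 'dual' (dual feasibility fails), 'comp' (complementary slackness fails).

Gradient of f: grad f(x) = Q x + c = (2, 2)
Constraint values g_i(x) = a_i^T x - b_i:
  g_1((2, 3)) = -1
Stationarity residual: grad f(x) + sum_i lambda_i a_i = (0, 0)
  -> stationarity OK
Primal feasibility (all g_i <= 0): OK
Dual feasibility (all lambda_i >= 0): OK
Complementary slackness (lambda_i * g_i(x) = 0 for all i): FAILS

Verdict: the first failing condition is complementary_slackness -> comp.

comp


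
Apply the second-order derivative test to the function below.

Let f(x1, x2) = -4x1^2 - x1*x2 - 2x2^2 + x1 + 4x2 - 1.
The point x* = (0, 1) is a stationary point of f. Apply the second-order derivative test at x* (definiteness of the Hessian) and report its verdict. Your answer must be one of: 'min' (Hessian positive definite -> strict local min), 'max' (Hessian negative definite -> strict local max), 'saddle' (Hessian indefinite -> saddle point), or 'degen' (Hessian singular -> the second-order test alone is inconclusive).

Compute the Hessian H = grad^2 f:
  H = [[-8, -1], [-1, -4]]
Verify stationarity: grad f(x*) = H x* + g = (0, 0).
Eigenvalues of H: -8.2361, -3.7639.
Both eigenvalues < 0, so H is negative definite -> x* is a strict local max.

max


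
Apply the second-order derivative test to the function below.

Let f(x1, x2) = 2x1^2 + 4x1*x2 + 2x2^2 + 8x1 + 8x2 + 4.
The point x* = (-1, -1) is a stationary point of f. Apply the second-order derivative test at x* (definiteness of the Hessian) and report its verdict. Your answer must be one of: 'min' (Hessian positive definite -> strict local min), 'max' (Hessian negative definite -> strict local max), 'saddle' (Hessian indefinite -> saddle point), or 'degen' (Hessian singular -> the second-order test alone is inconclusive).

Compute the Hessian H = grad^2 f:
  H = [[4, 4], [4, 4]]
Verify stationarity: grad f(x*) = H x* + g = (0, 0).
Eigenvalues of H: 0, 8.
H has a zero eigenvalue (singular; positive semidefinite but not definite), so H is neither positive definite, negative definite, nor indefinite. The second-order test alone is inconclusive -> degen.
(Indeed, f is constant along the null direction of H through x*, so x* is not a strict local extremum.)

degen


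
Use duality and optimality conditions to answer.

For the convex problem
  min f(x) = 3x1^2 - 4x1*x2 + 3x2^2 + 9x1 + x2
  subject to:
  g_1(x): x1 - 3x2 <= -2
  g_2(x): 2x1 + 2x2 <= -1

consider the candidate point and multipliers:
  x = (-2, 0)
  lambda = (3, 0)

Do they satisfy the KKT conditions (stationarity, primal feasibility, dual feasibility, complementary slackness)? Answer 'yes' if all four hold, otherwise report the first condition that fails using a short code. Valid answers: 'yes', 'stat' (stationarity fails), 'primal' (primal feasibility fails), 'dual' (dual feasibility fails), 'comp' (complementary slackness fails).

Gradient of f: grad f(x) = Q x + c = (-3, 9)
Constraint values g_i(x) = a_i^T x - b_i:
  g_1((-2, 0)) = 0
  g_2((-2, 0)) = -3
Stationarity residual: grad f(x) + sum_i lambda_i a_i = (0, 0)
  -> stationarity OK
Primal feasibility (all g_i <= 0): OK
Dual feasibility (all lambda_i >= 0): OK
Complementary slackness (lambda_i * g_i(x) = 0 for all i): OK

Verdict: yes, KKT holds.

yes


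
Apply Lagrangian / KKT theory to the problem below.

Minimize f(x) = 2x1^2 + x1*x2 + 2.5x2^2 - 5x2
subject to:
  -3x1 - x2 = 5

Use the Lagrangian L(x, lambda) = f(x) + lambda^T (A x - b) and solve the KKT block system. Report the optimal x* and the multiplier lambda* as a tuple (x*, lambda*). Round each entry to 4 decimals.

Form the Lagrangian:
  L(x, lambda) = (1/2) x^T Q x + c^T x + lambda^T (A x - b)
Stationarity (grad_x L = 0): Q x + c + A^T lambda = 0.
Primal feasibility: A x = b.

This gives the KKT block system:
  [ Q   A^T ] [ x     ]   [-c ]
  [ A    0  ] [ lambda ] = [ b ]

Solving the linear system:
  x*      = (-1.9767, 0.9302)
  lambda* = (-2.3256)
  f(x*)   = 3.4884

x* = (-1.9767, 0.9302), lambda* = (-2.3256)


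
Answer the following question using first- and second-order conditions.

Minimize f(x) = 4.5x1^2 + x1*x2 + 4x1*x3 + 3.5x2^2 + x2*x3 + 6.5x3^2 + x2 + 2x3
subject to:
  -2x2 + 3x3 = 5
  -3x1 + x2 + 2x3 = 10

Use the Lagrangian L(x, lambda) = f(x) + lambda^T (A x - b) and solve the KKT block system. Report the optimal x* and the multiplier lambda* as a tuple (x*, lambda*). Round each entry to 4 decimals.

Form the Lagrangian:
  L(x, lambda) = (1/2) x^T Q x + c^T x + lambda^T (A x - b)
Stationarity (grad_x L = 0): Q x + c + A^T lambda = 0.
Primal feasibility: A x = b.

This gives the KKT block system:
  [ Q   A^T ] [ x     ]   [-c ]
  [ A    0  ] [ lambda ] = [ b ]

Solving the linear system:
  x*      = (-2.2199, 0.0029, 1.6686)
  lambda* = (-1.9824, -4.434)
  f(x*)   = 28.7962

x* = (-2.2199, 0.0029, 1.6686), lambda* = (-1.9824, -4.434)


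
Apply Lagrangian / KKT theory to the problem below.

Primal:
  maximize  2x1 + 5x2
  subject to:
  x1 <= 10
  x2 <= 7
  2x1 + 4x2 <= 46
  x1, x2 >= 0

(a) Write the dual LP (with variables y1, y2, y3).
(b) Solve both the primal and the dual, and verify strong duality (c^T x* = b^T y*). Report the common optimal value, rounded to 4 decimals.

The standard primal-dual pair for 'max c^T x s.t. A x <= b, x >= 0' is:
  Dual:  min b^T y  s.t.  A^T y >= c,  y >= 0.

So the dual LP is:
  minimize  10y1 + 7y2 + 46y3
  subject to:
    y1 + 2y3 >= 2
    y2 + 4y3 >= 5
    y1, y2, y3 >= 0

Solving the primal: x* = (9, 7).
  primal value c^T x* = 53.
Solving the dual: y* = (0, 1, 1).
  dual value b^T y* = 53.
Strong duality: c^T x* = b^T y*. Confirmed.

53


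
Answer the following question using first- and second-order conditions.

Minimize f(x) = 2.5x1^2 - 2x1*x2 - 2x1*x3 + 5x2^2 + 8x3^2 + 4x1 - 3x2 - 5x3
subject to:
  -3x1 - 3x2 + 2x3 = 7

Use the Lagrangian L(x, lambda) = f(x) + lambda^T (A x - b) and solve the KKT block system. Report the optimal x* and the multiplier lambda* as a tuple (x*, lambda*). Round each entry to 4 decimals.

Form the Lagrangian:
  L(x, lambda) = (1/2) x^T Q x + c^T x + lambda^T (A x - b)
Stationarity (grad_x L = 0): Q x + c + A^T lambda = 0.
Primal feasibility: A x = b.

This gives the KKT block system:
  [ Q   A^T ] [ x     ]   [-c ]
  [ A    0  ] [ lambda ] = [ b ]

Solving the linear system:
  x*      = (-1.6988, -0.453, 0.2723)
  lambda* = (-1.3775)
  f(x*)   = 1.4224

x* = (-1.6988, -0.453, 0.2723), lambda* = (-1.3775)


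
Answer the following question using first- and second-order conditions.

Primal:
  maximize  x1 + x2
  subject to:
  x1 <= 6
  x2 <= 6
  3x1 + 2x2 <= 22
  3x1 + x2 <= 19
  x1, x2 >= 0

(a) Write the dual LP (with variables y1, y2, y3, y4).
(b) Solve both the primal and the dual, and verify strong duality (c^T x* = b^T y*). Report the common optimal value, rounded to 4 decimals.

The standard primal-dual pair for 'max c^T x s.t. A x <= b, x >= 0' is:
  Dual:  min b^T y  s.t.  A^T y >= c,  y >= 0.

So the dual LP is:
  minimize  6y1 + 6y2 + 22y3 + 19y4
  subject to:
    y1 + 3y3 + 3y4 >= 1
    y2 + 2y3 + y4 >= 1
    y1, y2, y3, y4 >= 0

Solving the primal: x* = (3.3333, 6).
  primal value c^T x* = 9.3333.
Solving the dual: y* = (0, 0.3333, 0.3333, 0).
  dual value b^T y* = 9.3333.
Strong duality: c^T x* = b^T y*. Confirmed.

9.3333


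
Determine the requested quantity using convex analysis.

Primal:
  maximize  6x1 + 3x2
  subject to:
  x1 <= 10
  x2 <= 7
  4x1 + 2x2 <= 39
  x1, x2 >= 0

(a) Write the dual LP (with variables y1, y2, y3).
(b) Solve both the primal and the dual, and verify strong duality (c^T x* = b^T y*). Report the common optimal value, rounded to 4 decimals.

The standard primal-dual pair for 'max c^T x s.t. A x <= b, x >= 0' is:
  Dual:  min b^T y  s.t.  A^T y >= c,  y >= 0.

So the dual LP is:
  minimize  10y1 + 7y2 + 39y3
  subject to:
    y1 + 4y3 >= 6
    y2 + 2y3 >= 3
    y1, y2, y3 >= 0

Solving the primal: x* = (9.75, 0).
  primal value c^T x* = 58.5.
Solving the dual: y* = (0, 0, 1.5).
  dual value b^T y* = 58.5.
Strong duality: c^T x* = b^T y*. Confirmed.

58.5


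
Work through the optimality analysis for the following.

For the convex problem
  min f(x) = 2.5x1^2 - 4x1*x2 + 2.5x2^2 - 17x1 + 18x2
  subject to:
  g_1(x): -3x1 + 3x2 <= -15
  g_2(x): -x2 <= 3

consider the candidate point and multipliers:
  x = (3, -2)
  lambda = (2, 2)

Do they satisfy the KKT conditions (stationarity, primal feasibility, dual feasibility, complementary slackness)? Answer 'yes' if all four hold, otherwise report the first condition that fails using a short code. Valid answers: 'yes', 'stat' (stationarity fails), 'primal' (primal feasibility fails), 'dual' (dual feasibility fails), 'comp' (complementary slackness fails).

Gradient of f: grad f(x) = Q x + c = (6, -4)
Constraint values g_i(x) = a_i^T x - b_i:
  g_1((3, -2)) = 0
  g_2((3, -2)) = -1
Stationarity residual: grad f(x) + sum_i lambda_i a_i = (0, 0)
  -> stationarity OK
Primal feasibility (all g_i <= 0): OK
Dual feasibility (all lambda_i >= 0): OK
Complementary slackness (lambda_i * g_i(x) = 0 for all i): FAILS

Verdict: the first failing condition is complementary_slackness -> comp.

comp


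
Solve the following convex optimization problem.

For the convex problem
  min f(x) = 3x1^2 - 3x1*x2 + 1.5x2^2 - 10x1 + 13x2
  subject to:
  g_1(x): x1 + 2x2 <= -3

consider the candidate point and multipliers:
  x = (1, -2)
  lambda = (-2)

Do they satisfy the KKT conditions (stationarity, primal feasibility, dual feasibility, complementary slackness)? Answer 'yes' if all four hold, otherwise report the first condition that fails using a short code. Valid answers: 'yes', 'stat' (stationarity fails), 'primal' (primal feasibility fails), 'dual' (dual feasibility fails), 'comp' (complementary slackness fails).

Gradient of f: grad f(x) = Q x + c = (2, 4)
Constraint values g_i(x) = a_i^T x - b_i:
  g_1((1, -2)) = 0
Stationarity residual: grad f(x) + sum_i lambda_i a_i = (0, 0)
  -> stationarity OK
Primal feasibility (all g_i <= 0): OK
Dual feasibility (all lambda_i >= 0): FAILS
Complementary slackness (lambda_i * g_i(x) = 0 for all i): OK

Verdict: the first failing condition is dual_feasibility -> dual.

dual


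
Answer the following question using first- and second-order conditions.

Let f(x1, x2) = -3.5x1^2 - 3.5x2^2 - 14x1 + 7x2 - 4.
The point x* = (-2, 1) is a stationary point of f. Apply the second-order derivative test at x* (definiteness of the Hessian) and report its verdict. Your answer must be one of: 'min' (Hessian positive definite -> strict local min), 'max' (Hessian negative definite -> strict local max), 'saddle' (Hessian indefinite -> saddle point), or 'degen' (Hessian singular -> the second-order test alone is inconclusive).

Compute the Hessian H = grad^2 f:
  H = [[-7, 0], [0, -7]]
Verify stationarity: grad f(x*) = H x* + g = (0, 0).
Eigenvalues of H: -7, -7.
Both eigenvalues < 0, so H is negative definite -> x* is a strict local max.

max


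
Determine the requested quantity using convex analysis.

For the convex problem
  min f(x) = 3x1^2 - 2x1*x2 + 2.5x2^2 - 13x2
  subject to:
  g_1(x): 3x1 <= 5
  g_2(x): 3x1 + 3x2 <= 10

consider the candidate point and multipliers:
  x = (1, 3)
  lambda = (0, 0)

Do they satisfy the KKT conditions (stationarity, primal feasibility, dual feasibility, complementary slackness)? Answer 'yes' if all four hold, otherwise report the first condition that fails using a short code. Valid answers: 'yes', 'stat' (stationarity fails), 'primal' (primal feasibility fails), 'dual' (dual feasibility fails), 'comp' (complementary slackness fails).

Gradient of f: grad f(x) = Q x + c = (0, 0)
Constraint values g_i(x) = a_i^T x - b_i:
  g_1((1, 3)) = -2
  g_2((1, 3)) = 2
Stationarity residual: grad f(x) + sum_i lambda_i a_i = (0, 0)
  -> stationarity OK
Primal feasibility (all g_i <= 0): FAILS
Dual feasibility (all lambda_i >= 0): OK
Complementary slackness (lambda_i * g_i(x) = 0 for all i): OK

Verdict: the first failing condition is primal_feasibility -> primal.

primal


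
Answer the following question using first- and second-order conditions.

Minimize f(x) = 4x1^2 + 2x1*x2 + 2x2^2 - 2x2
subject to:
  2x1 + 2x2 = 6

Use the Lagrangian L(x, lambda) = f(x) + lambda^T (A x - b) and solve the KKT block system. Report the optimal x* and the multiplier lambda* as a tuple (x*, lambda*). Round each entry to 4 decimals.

Form the Lagrangian:
  L(x, lambda) = (1/2) x^T Q x + c^T x + lambda^T (A x - b)
Stationarity (grad_x L = 0): Q x + c + A^T lambda = 0.
Primal feasibility: A x = b.

This gives the KKT block system:
  [ Q   A^T ] [ x     ]   [-c ]
  [ A    0  ] [ lambda ] = [ b ]

Solving the linear system:
  x*      = (0.5, 2.5)
  lambda* = (-4.5)
  f(x*)   = 11

x* = (0.5, 2.5), lambda* = (-4.5)


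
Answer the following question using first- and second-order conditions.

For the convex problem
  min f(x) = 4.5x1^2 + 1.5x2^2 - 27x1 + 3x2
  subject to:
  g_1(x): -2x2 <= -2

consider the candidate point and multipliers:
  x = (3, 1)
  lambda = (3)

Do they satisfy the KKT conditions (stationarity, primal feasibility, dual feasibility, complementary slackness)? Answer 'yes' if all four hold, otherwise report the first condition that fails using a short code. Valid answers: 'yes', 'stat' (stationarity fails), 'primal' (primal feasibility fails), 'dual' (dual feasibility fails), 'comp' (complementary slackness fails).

Gradient of f: grad f(x) = Q x + c = (0, 6)
Constraint values g_i(x) = a_i^T x - b_i:
  g_1((3, 1)) = 0
Stationarity residual: grad f(x) + sum_i lambda_i a_i = (0, 0)
  -> stationarity OK
Primal feasibility (all g_i <= 0): OK
Dual feasibility (all lambda_i >= 0): OK
Complementary slackness (lambda_i * g_i(x) = 0 for all i): OK

Verdict: yes, KKT holds.

yes


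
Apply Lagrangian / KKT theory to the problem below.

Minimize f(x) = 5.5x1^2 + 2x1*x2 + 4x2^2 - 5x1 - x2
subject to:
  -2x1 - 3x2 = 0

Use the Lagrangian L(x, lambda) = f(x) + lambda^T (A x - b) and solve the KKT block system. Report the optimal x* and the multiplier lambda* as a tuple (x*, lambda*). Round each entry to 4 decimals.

Form the Lagrangian:
  L(x, lambda) = (1/2) x^T Q x + c^T x + lambda^T (A x - b)
Stationarity (grad_x L = 0): Q x + c + A^T lambda = 0.
Primal feasibility: A x = b.

This gives the KKT block system:
  [ Q   A^T ] [ x     ]   [-c ]
  [ A    0  ] [ lambda ] = [ b ]

Solving the linear system:
  x*      = (0.3645, -0.243)
  lambda* = (-0.7383)
  f(x*)   = -0.7897

x* = (0.3645, -0.243), lambda* = (-0.7383)


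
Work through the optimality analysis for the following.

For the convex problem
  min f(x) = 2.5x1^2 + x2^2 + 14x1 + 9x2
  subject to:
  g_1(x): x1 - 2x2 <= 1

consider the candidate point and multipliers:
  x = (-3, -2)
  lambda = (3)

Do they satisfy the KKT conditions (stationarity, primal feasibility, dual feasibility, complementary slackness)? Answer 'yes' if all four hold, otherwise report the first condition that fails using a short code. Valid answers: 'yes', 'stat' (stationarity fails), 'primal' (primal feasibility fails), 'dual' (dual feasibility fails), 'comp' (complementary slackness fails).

Gradient of f: grad f(x) = Q x + c = (-1, 5)
Constraint values g_i(x) = a_i^T x - b_i:
  g_1((-3, -2)) = 0
Stationarity residual: grad f(x) + sum_i lambda_i a_i = (2, -1)
  -> stationarity FAILS
Primal feasibility (all g_i <= 0): OK
Dual feasibility (all lambda_i >= 0): OK
Complementary slackness (lambda_i * g_i(x) = 0 for all i): OK

Verdict: the first failing condition is stationarity -> stat.

stat


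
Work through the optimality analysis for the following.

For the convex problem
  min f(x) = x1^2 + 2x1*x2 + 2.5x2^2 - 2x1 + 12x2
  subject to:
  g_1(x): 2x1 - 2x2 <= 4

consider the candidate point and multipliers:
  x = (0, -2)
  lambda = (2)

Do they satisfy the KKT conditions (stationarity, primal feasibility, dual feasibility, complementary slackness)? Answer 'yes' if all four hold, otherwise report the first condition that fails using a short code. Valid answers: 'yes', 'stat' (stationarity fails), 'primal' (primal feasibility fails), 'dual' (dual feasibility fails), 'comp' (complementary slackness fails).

Gradient of f: grad f(x) = Q x + c = (-6, 2)
Constraint values g_i(x) = a_i^T x - b_i:
  g_1((0, -2)) = 0
Stationarity residual: grad f(x) + sum_i lambda_i a_i = (-2, -2)
  -> stationarity FAILS
Primal feasibility (all g_i <= 0): OK
Dual feasibility (all lambda_i >= 0): OK
Complementary slackness (lambda_i * g_i(x) = 0 for all i): OK

Verdict: the first failing condition is stationarity -> stat.

stat


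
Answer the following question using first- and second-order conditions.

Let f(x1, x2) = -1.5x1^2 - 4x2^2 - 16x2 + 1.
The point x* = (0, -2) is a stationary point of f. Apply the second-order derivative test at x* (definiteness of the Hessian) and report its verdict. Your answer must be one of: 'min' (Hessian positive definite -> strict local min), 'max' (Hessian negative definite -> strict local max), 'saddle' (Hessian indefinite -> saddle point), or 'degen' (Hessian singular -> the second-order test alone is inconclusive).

Compute the Hessian H = grad^2 f:
  H = [[-3, 0], [0, -8]]
Verify stationarity: grad f(x*) = H x* + g = (0, 0).
Eigenvalues of H: -8, -3.
Both eigenvalues < 0, so H is negative definite -> x* is a strict local max.

max


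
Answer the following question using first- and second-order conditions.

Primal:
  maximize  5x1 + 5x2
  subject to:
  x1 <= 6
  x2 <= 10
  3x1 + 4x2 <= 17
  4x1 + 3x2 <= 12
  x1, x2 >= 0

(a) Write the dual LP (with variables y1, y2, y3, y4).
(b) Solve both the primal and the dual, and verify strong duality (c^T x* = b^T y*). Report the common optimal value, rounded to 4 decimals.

The standard primal-dual pair for 'max c^T x s.t. A x <= b, x >= 0' is:
  Dual:  min b^T y  s.t.  A^T y >= c,  y >= 0.

So the dual LP is:
  minimize  6y1 + 10y2 + 17y3 + 12y4
  subject to:
    y1 + 3y3 + 4y4 >= 5
    y2 + 4y3 + 3y4 >= 5
    y1, y2, y3, y4 >= 0

Solving the primal: x* = (0, 4).
  primal value c^T x* = 20.
Solving the dual: y* = (0, 0, 0, 1.6667).
  dual value b^T y* = 20.
Strong duality: c^T x* = b^T y*. Confirmed.

20


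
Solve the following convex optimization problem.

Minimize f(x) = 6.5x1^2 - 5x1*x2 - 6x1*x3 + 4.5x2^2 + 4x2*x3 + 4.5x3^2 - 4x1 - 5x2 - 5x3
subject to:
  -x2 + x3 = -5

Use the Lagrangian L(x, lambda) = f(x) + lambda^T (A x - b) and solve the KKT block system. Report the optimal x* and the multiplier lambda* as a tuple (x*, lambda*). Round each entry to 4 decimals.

Form the Lagrangian:
  L(x, lambda) = (1/2) x^T Q x + c^T x + lambda^T (A x - b)
Stationarity (grad_x L = 0): Q x + c + A^T lambda = 0.
Primal feasibility: A x = b.

This gives the KKT block system:
  [ Q   A^T ] [ x     ]   [-c ]
  [ A    0  ] [ lambda ] = [ b ]

Solving the linear system:
  x*      = (0.6866, 3.1751, -1.8249)
  lambda* = (12.8433)
  f(x*)   = 27.3594

x* = (0.6866, 3.1751, -1.8249), lambda* = (12.8433)


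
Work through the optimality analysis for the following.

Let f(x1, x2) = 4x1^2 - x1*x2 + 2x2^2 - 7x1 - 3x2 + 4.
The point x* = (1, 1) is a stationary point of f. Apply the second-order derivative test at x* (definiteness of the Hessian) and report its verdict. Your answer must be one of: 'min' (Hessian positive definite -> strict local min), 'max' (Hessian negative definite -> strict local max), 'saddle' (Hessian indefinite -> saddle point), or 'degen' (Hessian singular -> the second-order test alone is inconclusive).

Compute the Hessian H = grad^2 f:
  H = [[8, -1], [-1, 4]]
Verify stationarity: grad f(x*) = H x* + g = (0, 0).
Eigenvalues of H: 3.7639, 8.2361.
Both eigenvalues > 0, so H is positive definite -> x* is a strict local min.

min


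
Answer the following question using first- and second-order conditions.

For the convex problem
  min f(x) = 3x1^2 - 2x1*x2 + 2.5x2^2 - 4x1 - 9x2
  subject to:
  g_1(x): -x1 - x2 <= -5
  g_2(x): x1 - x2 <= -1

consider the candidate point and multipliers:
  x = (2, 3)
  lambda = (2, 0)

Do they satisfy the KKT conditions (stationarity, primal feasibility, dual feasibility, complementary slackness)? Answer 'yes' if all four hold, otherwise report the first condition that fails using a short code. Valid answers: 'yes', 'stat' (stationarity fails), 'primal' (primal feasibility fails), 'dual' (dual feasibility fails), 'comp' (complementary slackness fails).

Gradient of f: grad f(x) = Q x + c = (2, 2)
Constraint values g_i(x) = a_i^T x - b_i:
  g_1((2, 3)) = 0
  g_2((2, 3)) = 0
Stationarity residual: grad f(x) + sum_i lambda_i a_i = (0, 0)
  -> stationarity OK
Primal feasibility (all g_i <= 0): OK
Dual feasibility (all lambda_i >= 0): OK
Complementary slackness (lambda_i * g_i(x) = 0 for all i): OK

Verdict: yes, KKT holds.

yes


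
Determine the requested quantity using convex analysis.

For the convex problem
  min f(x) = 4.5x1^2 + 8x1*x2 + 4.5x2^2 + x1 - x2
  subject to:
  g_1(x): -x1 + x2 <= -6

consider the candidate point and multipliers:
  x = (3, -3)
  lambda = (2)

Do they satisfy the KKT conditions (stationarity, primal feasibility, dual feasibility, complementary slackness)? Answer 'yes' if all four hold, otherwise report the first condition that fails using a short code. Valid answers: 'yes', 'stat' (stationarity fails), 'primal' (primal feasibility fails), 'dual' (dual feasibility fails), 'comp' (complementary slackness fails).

Gradient of f: grad f(x) = Q x + c = (4, -4)
Constraint values g_i(x) = a_i^T x - b_i:
  g_1((3, -3)) = 0
Stationarity residual: grad f(x) + sum_i lambda_i a_i = (2, -2)
  -> stationarity FAILS
Primal feasibility (all g_i <= 0): OK
Dual feasibility (all lambda_i >= 0): OK
Complementary slackness (lambda_i * g_i(x) = 0 for all i): OK

Verdict: the first failing condition is stationarity -> stat.

stat


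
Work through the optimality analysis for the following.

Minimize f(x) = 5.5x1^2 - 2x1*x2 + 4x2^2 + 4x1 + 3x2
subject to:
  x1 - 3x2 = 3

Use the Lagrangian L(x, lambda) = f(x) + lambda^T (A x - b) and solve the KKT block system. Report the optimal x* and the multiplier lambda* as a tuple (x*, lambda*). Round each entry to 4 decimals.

Form the Lagrangian:
  L(x, lambda) = (1/2) x^T Q x + c^T x + lambda^T (A x - b)
Stationarity (grad_x L = 0): Q x + c + A^T lambda = 0.
Primal feasibility: A x = b.

This gives the KKT block system:
  [ Q   A^T ] [ x     ]   [-c ]
  [ A    0  ] [ lambda ] = [ b ]

Solving the linear system:
  x*      = (-0.4105, -1.1368)
  lambda* = (-1.7579)
  f(x*)   = 0.1105

x* = (-0.4105, -1.1368), lambda* = (-1.7579)


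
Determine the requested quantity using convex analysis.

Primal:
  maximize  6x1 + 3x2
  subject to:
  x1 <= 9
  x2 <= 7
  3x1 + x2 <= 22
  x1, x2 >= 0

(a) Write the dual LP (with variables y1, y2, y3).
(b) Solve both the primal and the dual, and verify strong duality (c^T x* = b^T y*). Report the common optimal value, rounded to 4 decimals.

The standard primal-dual pair for 'max c^T x s.t. A x <= b, x >= 0' is:
  Dual:  min b^T y  s.t.  A^T y >= c,  y >= 0.

So the dual LP is:
  minimize  9y1 + 7y2 + 22y3
  subject to:
    y1 + 3y3 >= 6
    y2 + y3 >= 3
    y1, y2, y3 >= 0

Solving the primal: x* = (5, 7).
  primal value c^T x* = 51.
Solving the dual: y* = (0, 1, 2).
  dual value b^T y* = 51.
Strong duality: c^T x* = b^T y*. Confirmed.

51


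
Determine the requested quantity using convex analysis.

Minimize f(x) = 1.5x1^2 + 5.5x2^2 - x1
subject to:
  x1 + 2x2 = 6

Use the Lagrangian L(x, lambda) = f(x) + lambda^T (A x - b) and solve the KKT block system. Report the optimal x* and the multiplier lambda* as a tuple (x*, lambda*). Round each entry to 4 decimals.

Form the Lagrangian:
  L(x, lambda) = (1/2) x^T Q x + c^T x + lambda^T (A x - b)
Stationarity (grad_x L = 0): Q x + c + A^T lambda = 0.
Primal feasibility: A x = b.

This gives the KKT block system:
  [ Q   A^T ] [ x     ]   [-c ]
  [ A    0  ] [ lambda ] = [ b ]

Solving the linear system:
  x*      = (3.0435, 1.4783)
  lambda* = (-8.1304)
  f(x*)   = 22.8696

x* = (3.0435, 1.4783), lambda* = (-8.1304)


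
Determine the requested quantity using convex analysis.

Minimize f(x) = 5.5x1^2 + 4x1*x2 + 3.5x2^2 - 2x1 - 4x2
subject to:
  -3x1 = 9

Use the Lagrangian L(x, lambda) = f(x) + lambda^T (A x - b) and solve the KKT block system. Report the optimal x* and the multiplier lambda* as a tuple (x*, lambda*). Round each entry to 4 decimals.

Form the Lagrangian:
  L(x, lambda) = (1/2) x^T Q x + c^T x + lambda^T (A x - b)
Stationarity (grad_x L = 0): Q x + c + A^T lambda = 0.
Primal feasibility: A x = b.

This gives the KKT block system:
  [ Q   A^T ] [ x     ]   [-c ]
  [ A    0  ] [ lambda ] = [ b ]

Solving the linear system:
  x*      = (-3, 2.2857)
  lambda* = (-8.619)
  f(x*)   = 37.2143

x* = (-3, 2.2857), lambda* = (-8.619)


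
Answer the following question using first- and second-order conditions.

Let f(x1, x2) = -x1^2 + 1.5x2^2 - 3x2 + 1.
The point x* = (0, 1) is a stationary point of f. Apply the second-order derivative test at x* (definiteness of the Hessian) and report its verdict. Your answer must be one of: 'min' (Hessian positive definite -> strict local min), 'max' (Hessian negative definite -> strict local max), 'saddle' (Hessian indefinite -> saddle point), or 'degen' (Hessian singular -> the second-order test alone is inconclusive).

Compute the Hessian H = grad^2 f:
  H = [[-2, 0], [0, 3]]
Verify stationarity: grad f(x*) = H x* + g = (0, 0).
Eigenvalues of H: -2, 3.
Eigenvalues have mixed signs, so H is indefinite -> x* is a saddle point.

saddle


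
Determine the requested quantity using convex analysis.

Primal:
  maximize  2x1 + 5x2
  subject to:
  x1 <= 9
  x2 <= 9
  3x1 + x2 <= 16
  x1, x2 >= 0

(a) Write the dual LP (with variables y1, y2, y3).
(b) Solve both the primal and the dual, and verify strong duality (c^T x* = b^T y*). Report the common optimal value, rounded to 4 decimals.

The standard primal-dual pair for 'max c^T x s.t. A x <= b, x >= 0' is:
  Dual:  min b^T y  s.t.  A^T y >= c,  y >= 0.

So the dual LP is:
  minimize  9y1 + 9y2 + 16y3
  subject to:
    y1 + 3y3 >= 2
    y2 + y3 >= 5
    y1, y2, y3 >= 0

Solving the primal: x* = (2.3333, 9).
  primal value c^T x* = 49.6667.
Solving the dual: y* = (0, 4.3333, 0.6667).
  dual value b^T y* = 49.6667.
Strong duality: c^T x* = b^T y*. Confirmed.

49.6667


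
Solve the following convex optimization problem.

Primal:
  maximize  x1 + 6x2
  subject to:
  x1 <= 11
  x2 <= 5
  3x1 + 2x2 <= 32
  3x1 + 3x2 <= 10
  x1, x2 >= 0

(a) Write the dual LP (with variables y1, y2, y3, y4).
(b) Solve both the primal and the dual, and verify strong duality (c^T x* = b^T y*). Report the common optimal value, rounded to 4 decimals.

The standard primal-dual pair for 'max c^T x s.t. A x <= b, x >= 0' is:
  Dual:  min b^T y  s.t.  A^T y >= c,  y >= 0.

So the dual LP is:
  minimize  11y1 + 5y2 + 32y3 + 10y4
  subject to:
    y1 + 3y3 + 3y4 >= 1
    y2 + 2y3 + 3y4 >= 6
    y1, y2, y3, y4 >= 0

Solving the primal: x* = (0, 3.3333).
  primal value c^T x* = 20.
Solving the dual: y* = (0, 0, 0, 2).
  dual value b^T y* = 20.
Strong duality: c^T x* = b^T y*. Confirmed.

20


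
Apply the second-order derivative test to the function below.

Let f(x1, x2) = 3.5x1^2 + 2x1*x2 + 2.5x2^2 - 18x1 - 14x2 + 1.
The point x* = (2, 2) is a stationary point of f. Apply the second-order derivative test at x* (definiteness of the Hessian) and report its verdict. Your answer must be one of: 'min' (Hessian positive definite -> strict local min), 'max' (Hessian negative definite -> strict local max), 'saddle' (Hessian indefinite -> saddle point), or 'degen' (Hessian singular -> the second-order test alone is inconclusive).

Compute the Hessian H = grad^2 f:
  H = [[7, 2], [2, 5]]
Verify stationarity: grad f(x*) = H x* + g = (0, 0).
Eigenvalues of H: 3.7639, 8.2361.
Both eigenvalues > 0, so H is positive definite -> x* is a strict local min.

min


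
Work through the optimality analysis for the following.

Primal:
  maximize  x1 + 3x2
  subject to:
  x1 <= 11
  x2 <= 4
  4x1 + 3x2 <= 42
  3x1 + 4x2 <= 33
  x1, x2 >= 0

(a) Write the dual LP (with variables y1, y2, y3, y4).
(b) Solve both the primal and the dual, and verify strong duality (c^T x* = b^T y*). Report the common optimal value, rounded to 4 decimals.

The standard primal-dual pair for 'max c^T x s.t. A x <= b, x >= 0' is:
  Dual:  min b^T y  s.t.  A^T y >= c,  y >= 0.

So the dual LP is:
  minimize  11y1 + 4y2 + 42y3 + 33y4
  subject to:
    y1 + 4y3 + 3y4 >= 1
    y2 + 3y3 + 4y4 >= 3
    y1, y2, y3, y4 >= 0

Solving the primal: x* = (5.6667, 4).
  primal value c^T x* = 17.6667.
Solving the dual: y* = (0, 1.6667, 0, 0.3333).
  dual value b^T y* = 17.6667.
Strong duality: c^T x* = b^T y*. Confirmed.

17.6667
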